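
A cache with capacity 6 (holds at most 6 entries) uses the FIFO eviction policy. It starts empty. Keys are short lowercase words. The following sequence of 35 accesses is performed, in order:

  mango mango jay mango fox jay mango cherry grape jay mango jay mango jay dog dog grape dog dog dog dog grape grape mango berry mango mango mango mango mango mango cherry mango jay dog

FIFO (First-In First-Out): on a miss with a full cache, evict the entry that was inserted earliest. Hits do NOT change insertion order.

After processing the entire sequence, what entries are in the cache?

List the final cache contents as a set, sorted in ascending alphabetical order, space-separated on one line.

FIFO simulation (capacity=6):
  1. access mango: MISS. Cache (old->new): [mango]
  2. access mango: HIT. Cache (old->new): [mango]
  3. access jay: MISS. Cache (old->new): [mango jay]
  4. access mango: HIT. Cache (old->new): [mango jay]
  5. access fox: MISS. Cache (old->new): [mango jay fox]
  6. access jay: HIT. Cache (old->new): [mango jay fox]
  7. access mango: HIT. Cache (old->new): [mango jay fox]
  8. access cherry: MISS. Cache (old->new): [mango jay fox cherry]
  9. access grape: MISS. Cache (old->new): [mango jay fox cherry grape]
  10. access jay: HIT. Cache (old->new): [mango jay fox cherry grape]
  11. access mango: HIT. Cache (old->new): [mango jay fox cherry grape]
  12. access jay: HIT. Cache (old->new): [mango jay fox cherry grape]
  13. access mango: HIT. Cache (old->new): [mango jay fox cherry grape]
  14. access jay: HIT. Cache (old->new): [mango jay fox cherry grape]
  15. access dog: MISS. Cache (old->new): [mango jay fox cherry grape dog]
  16. access dog: HIT. Cache (old->new): [mango jay fox cherry grape dog]
  17. access grape: HIT. Cache (old->new): [mango jay fox cherry grape dog]
  18. access dog: HIT. Cache (old->new): [mango jay fox cherry grape dog]
  19. access dog: HIT. Cache (old->new): [mango jay fox cherry grape dog]
  20. access dog: HIT. Cache (old->new): [mango jay fox cherry grape dog]
  21. access dog: HIT. Cache (old->new): [mango jay fox cherry grape dog]
  22. access grape: HIT. Cache (old->new): [mango jay fox cherry grape dog]
  23. access grape: HIT. Cache (old->new): [mango jay fox cherry grape dog]
  24. access mango: HIT. Cache (old->new): [mango jay fox cherry grape dog]
  25. access berry: MISS, evict mango. Cache (old->new): [jay fox cherry grape dog berry]
  26. access mango: MISS, evict jay. Cache (old->new): [fox cherry grape dog berry mango]
  27. access mango: HIT. Cache (old->new): [fox cherry grape dog berry mango]
  28. access mango: HIT. Cache (old->new): [fox cherry grape dog berry mango]
  29. access mango: HIT. Cache (old->new): [fox cherry grape dog berry mango]
  30. access mango: HIT. Cache (old->new): [fox cherry grape dog berry mango]
  31. access mango: HIT. Cache (old->new): [fox cherry grape dog berry mango]
  32. access cherry: HIT. Cache (old->new): [fox cherry grape dog berry mango]
  33. access mango: HIT. Cache (old->new): [fox cherry grape dog berry mango]
  34. access jay: MISS, evict fox. Cache (old->new): [cherry grape dog berry mango jay]
  35. access dog: HIT. Cache (old->new): [cherry grape dog berry mango jay]
Total: 26 hits, 9 misses, 3 evictions

Answer: berry cherry dog grape jay mango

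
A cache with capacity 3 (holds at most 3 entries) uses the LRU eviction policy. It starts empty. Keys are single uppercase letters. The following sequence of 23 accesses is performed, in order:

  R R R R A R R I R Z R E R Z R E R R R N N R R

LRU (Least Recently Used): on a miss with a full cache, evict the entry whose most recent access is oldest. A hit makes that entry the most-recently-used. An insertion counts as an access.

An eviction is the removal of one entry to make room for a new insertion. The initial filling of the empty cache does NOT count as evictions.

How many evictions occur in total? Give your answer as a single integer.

LRU simulation (capacity=3):
  1. access R: MISS. Cache (LRU->MRU): [R]
  2. access R: HIT. Cache (LRU->MRU): [R]
  3. access R: HIT. Cache (LRU->MRU): [R]
  4. access R: HIT. Cache (LRU->MRU): [R]
  5. access A: MISS. Cache (LRU->MRU): [R A]
  6. access R: HIT. Cache (LRU->MRU): [A R]
  7. access R: HIT. Cache (LRU->MRU): [A R]
  8. access I: MISS. Cache (LRU->MRU): [A R I]
  9. access R: HIT. Cache (LRU->MRU): [A I R]
  10. access Z: MISS, evict A. Cache (LRU->MRU): [I R Z]
  11. access R: HIT. Cache (LRU->MRU): [I Z R]
  12. access E: MISS, evict I. Cache (LRU->MRU): [Z R E]
  13. access R: HIT. Cache (LRU->MRU): [Z E R]
  14. access Z: HIT. Cache (LRU->MRU): [E R Z]
  15. access R: HIT. Cache (LRU->MRU): [E Z R]
  16. access E: HIT. Cache (LRU->MRU): [Z R E]
  17. access R: HIT. Cache (LRU->MRU): [Z E R]
  18. access R: HIT. Cache (LRU->MRU): [Z E R]
  19. access R: HIT. Cache (LRU->MRU): [Z E R]
  20. access N: MISS, evict Z. Cache (LRU->MRU): [E R N]
  21. access N: HIT. Cache (LRU->MRU): [E R N]
  22. access R: HIT. Cache (LRU->MRU): [E N R]
  23. access R: HIT. Cache (LRU->MRU): [E N R]
Total: 17 hits, 6 misses, 3 evictions

Answer: 3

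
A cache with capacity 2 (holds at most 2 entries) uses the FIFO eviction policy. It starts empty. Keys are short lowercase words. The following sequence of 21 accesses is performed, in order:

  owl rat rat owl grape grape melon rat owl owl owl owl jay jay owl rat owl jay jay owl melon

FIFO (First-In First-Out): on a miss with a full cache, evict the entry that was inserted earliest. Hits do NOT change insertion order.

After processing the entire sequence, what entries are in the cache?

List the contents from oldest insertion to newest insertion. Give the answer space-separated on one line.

Answer: jay melon

Derivation:
FIFO simulation (capacity=2):
  1. access owl: MISS. Cache (old->new): [owl]
  2. access rat: MISS. Cache (old->new): [owl rat]
  3. access rat: HIT. Cache (old->new): [owl rat]
  4. access owl: HIT. Cache (old->new): [owl rat]
  5. access grape: MISS, evict owl. Cache (old->new): [rat grape]
  6. access grape: HIT. Cache (old->new): [rat grape]
  7. access melon: MISS, evict rat. Cache (old->new): [grape melon]
  8. access rat: MISS, evict grape. Cache (old->new): [melon rat]
  9. access owl: MISS, evict melon. Cache (old->new): [rat owl]
  10. access owl: HIT. Cache (old->new): [rat owl]
  11. access owl: HIT. Cache (old->new): [rat owl]
  12. access owl: HIT. Cache (old->new): [rat owl]
  13. access jay: MISS, evict rat. Cache (old->new): [owl jay]
  14. access jay: HIT. Cache (old->new): [owl jay]
  15. access owl: HIT. Cache (old->new): [owl jay]
  16. access rat: MISS, evict owl. Cache (old->new): [jay rat]
  17. access owl: MISS, evict jay. Cache (old->new): [rat owl]
  18. access jay: MISS, evict rat. Cache (old->new): [owl jay]
  19. access jay: HIT. Cache (old->new): [owl jay]
  20. access owl: HIT. Cache (old->new): [owl jay]
  21. access melon: MISS, evict owl. Cache (old->new): [jay melon]
Total: 10 hits, 11 misses, 9 evictions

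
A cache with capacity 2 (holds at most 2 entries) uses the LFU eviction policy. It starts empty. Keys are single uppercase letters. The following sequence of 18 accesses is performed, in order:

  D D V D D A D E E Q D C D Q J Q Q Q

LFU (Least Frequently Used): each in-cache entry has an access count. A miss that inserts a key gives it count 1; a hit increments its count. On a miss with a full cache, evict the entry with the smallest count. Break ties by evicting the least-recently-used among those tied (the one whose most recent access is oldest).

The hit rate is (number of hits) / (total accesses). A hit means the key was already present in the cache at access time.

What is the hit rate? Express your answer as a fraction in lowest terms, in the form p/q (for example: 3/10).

LFU simulation (capacity=2):
  1. access D: MISS. Cache: [D(c=1)]
  2. access D: HIT, count now 2. Cache: [D(c=2)]
  3. access V: MISS. Cache: [V(c=1) D(c=2)]
  4. access D: HIT, count now 3. Cache: [V(c=1) D(c=3)]
  5. access D: HIT, count now 4. Cache: [V(c=1) D(c=4)]
  6. access A: MISS, evict V(c=1). Cache: [A(c=1) D(c=4)]
  7. access D: HIT, count now 5. Cache: [A(c=1) D(c=5)]
  8. access E: MISS, evict A(c=1). Cache: [E(c=1) D(c=5)]
  9. access E: HIT, count now 2. Cache: [E(c=2) D(c=5)]
  10. access Q: MISS, evict E(c=2). Cache: [Q(c=1) D(c=5)]
  11. access D: HIT, count now 6. Cache: [Q(c=1) D(c=6)]
  12. access C: MISS, evict Q(c=1). Cache: [C(c=1) D(c=6)]
  13. access D: HIT, count now 7. Cache: [C(c=1) D(c=7)]
  14. access Q: MISS, evict C(c=1). Cache: [Q(c=1) D(c=7)]
  15. access J: MISS, evict Q(c=1). Cache: [J(c=1) D(c=7)]
  16. access Q: MISS, evict J(c=1). Cache: [Q(c=1) D(c=7)]
  17. access Q: HIT, count now 2. Cache: [Q(c=2) D(c=7)]
  18. access Q: HIT, count now 3. Cache: [Q(c=3) D(c=7)]
Total: 9 hits, 9 misses, 7 evictions

Hit rate = 9/18 = 1/2

Answer: 1/2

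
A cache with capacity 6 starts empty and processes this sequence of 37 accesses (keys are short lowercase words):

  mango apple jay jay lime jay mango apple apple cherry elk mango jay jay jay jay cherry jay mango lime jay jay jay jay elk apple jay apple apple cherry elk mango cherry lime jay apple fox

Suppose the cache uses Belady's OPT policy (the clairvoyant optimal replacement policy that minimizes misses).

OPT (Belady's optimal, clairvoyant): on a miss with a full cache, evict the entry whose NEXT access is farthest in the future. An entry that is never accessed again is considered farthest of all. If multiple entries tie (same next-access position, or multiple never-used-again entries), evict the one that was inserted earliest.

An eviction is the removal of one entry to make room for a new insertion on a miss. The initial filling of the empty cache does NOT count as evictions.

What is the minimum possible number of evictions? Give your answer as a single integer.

OPT (Belady) simulation (capacity=6):
  1. access mango: MISS. Cache: [mango]
  2. access apple: MISS. Cache: [mango apple]
  3. access jay: MISS. Cache: [mango apple jay]
  4. access jay: HIT. Next use of jay: step 6. Cache: [mango apple jay]
  5. access lime: MISS. Cache: [mango apple jay lime]
  6. access jay: HIT. Next use of jay: step 13. Cache: [mango apple jay lime]
  7. access mango: HIT. Next use of mango: step 12. Cache: [mango apple jay lime]
  8. access apple: HIT. Next use of apple: step 9. Cache: [mango apple jay lime]
  9. access apple: HIT. Next use of apple: step 26. Cache: [mango apple jay lime]
  10. access cherry: MISS. Cache: [mango apple jay lime cherry]
  11. access elk: MISS. Cache: [mango apple jay lime cherry elk]
  12. access mango: HIT. Next use of mango: step 19. Cache: [mango apple jay lime cherry elk]
  13. access jay: HIT. Next use of jay: step 14. Cache: [mango apple jay lime cherry elk]
  14. access jay: HIT. Next use of jay: step 15. Cache: [mango apple jay lime cherry elk]
  15. access jay: HIT. Next use of jay: step 16. Cache: [mango apple jay lime cherry elk]
  16. access jay: HIT. Next use of jay: step 18. Cache: [mango apple jay lime cherry elk]
  17. access cherry: HIT. Next use of cherry: step 30. Cache: [mango apple jay lime cherry elk]
  18. access jay: HIT. Next use of jay: step 21. Cache: [mango apple jay lime cherry elk]
  19. access mango: HIT. Next use of mango: step 32. Cache: [mango apple jay lime cherry elk]
  20. access lime: HIT. Next use of lime: step 34. Cache: [mango apple jay lime cherry elk]
  21. access jay: HIT. Next use of jay: step 22. Cache: [mango apple jay lime cherry elk]
  22. access jay: HIT. Next use of jay: step 23. Cache: [mango apple jay lime cherry elk]
  23. access jay: HIT. Next use of jay: step 24. Cache: [mango apple jay lime cherry elk]
  24. access jay: HIT. Next use of jay: step 27. Cache: [mango apple jay lime cherry elk]
  25. access elk: HIT. Next use of elk: step 31. Cache: [mango apple jay lime cherry elk]
  26. access apple: HIT. Next use of apple: step 28. Cache: [mango apple jay lime cherry elk]
  27. access jay: HIT. Next use of jay: step 35. Cache: [mango apple jay lime cherry elk]
  28. access apple: HIT. Next use of apple: step 29. Cache: [mango apple jay lime cherry elk]
  29. access apple: HIT. Next use of apple: step 36. Cache: [mango apple jay lime cherry elk]
  30. access cherry: HIT. Next use of cherry: step 33. Cache: [mango apple jay lime cherry elk]
  31. access elk: HIT. Next use of elk: never. Cache: [mango apple jay lime cherry elk]
  32. access mango: HIT. Next use of mango: never. Cache: [mango apple jay lime cherry elk]
  33. access cherry: HIT. Next use of cherry: never. Cache: [mango apple jay lime cherry elk]
  34. access lime: HIT. Next use of lime: never. Cache: [mango apple jay lime cherry elk]
  35. access jay: HIT. Next use of jay: never. Cache: [mango apple jay lime cherry elk]
  36. access apple: HIT. Next use of apple: never. Cache: [mango apple jay lime cherry elk]
  37. access fox: MISS, evict mango (next use: never). Cache: [apple jay lime cherry elk fox]
Total: 30 hits, 7 misses, 1 evictions

Answer: 1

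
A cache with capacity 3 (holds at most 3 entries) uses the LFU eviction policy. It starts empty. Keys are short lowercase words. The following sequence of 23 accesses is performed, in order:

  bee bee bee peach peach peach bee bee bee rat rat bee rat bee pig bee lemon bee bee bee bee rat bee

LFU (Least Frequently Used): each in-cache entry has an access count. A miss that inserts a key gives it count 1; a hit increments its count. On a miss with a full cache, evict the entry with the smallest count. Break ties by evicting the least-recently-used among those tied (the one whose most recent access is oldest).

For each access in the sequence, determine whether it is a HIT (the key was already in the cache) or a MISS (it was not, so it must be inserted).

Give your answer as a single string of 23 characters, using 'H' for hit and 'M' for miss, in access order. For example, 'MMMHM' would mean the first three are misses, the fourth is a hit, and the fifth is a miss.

Answer: MHHMHHHHHMHHHHMHMHHHHHH

Derivation:
LFU simulation (capacity=3):
  1. access bee: MISS. Cache: [bee(c=1)]
  2. access bee: HIT, count now 2. Cache: [bee(c=2)]
  3. access bee: HIT, count now 3. Cache: [bee(c=3)]
  4. access peach: MISS. Cache: [peach(c=1) bee(c=3)]
  5. access peach: HIT, count now 2. Cache: [peach(c=2) bee(c=3)]
  6. access peach: HIT, count now 3. Cache: [bee(c=3) peach(c=3)]
  7. access bee: HIT, count now 4. Cache: [peach(c=3) bee(c=4)]
  8. access bee: HIT, count now 5. Cache: [peach(c=3) bee(c=5)]
  9. access bee: HIT, count now 6. Cache: [peach(c=3) bee(c=6)]
  10. access rat: MISS. Cache: [rat(c=1) peach(c=3) bee(c=6)]
  11. access rat: HIT, count now 2. Cache: [rat(c=2) peach(c=3) bee(c=6)]
  12. access bee: HIT, count now 7. Cache: [rat(c=2) peach(c=3) bee(c=7)]
  13. access rat: HIT, count now 3. Cache: [peach(c=3) rat(c=3) bee(c=7)]
  14. access bee: HIT, count now 8. Cache: [peach(c=3) rat(c=3) bee(c=8)]
  15. access pig: MISS, evict peach(c=3). Cache: [pig(c=1) rat(c=3) bee(c=8)]
  16. access bee: HIT, count now 9. Cache: [pig(c=1) rat(c=3) bee(c=9)]
  17. access lemon: MISS, evict pig(c=1). Cache: [lemon(c=1) rat(c=3) bee(c=9)]
  18. access bee: HIT, count now 10. Cache: [lemon(c=1) rat(c=3) bee(c=10)]
  19. access bee: HIT, count now 11. Cache: [lemon(c=1) rat(c=3) bee(c=11)]
  20. access bee: HIT, count now 12. Cache: [lemon(c=1) rat(c=3) bee(c=12)]
  21. access bee: HIT, count now 13. Cache: [lemon(c=1) rat(c=3) bee(c=13)]
  22. access rat: HIT, count now 4. Cache: [lemon(c=1) rat(c=4) bee(c=13)]
  23. access bee: HIT, count now 14. Cache: [lemon(c=1) rat(c=4) bee(c=14)]
Total: 18 hits, 5 misses, 2 evictions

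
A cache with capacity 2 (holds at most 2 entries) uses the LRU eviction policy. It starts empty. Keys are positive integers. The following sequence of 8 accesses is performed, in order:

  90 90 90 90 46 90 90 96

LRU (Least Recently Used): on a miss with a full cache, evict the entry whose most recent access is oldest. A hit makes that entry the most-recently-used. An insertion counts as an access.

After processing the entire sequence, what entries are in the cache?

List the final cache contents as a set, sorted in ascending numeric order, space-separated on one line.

LRU simulation (capacity=2):
  1. access 90: MISS. Cache (LRU->MRU): [90]
  2. access 90: HIT. Cache (LRU->MRU): [90]
  3. access 90: HIT. Cache (LRU->MRU): [90]
  4. access 90: HIT. Cache (LRU->MRU): [90]
  5. access 46: MISS. Cache (LRU->MRU): [90 46]
  6. access 90: HIT. Cache (LRU->MRU): [46 90]
  7. access 90: HIT. Cache (LRU->MRU): [46 90]
  8. access 96: MISS, evict 46. Cache (LRU->MRU): [90 96]
Total: 5 hits, 3 misses, 1 evictions

Answer: 90 96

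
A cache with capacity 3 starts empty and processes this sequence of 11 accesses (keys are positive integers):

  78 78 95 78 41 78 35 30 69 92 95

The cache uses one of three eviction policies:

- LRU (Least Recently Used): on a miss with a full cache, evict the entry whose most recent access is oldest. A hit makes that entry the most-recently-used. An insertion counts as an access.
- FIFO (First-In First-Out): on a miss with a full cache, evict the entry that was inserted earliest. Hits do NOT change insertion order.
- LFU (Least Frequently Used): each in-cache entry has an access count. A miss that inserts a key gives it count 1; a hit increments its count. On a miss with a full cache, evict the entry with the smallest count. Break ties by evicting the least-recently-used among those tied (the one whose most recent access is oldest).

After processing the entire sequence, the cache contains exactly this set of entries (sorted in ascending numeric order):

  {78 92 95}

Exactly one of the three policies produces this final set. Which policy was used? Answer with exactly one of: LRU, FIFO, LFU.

Answer: LFU

Derivation:
Simulating under each policy and comparing final sets:
  LRU: final set = {69 92 95} -> differs
  FIFO: final set = {69 92 95} -> differs
  LFU: final set = {78 92 95} -> MATCHES target
Only LFU produces the target set.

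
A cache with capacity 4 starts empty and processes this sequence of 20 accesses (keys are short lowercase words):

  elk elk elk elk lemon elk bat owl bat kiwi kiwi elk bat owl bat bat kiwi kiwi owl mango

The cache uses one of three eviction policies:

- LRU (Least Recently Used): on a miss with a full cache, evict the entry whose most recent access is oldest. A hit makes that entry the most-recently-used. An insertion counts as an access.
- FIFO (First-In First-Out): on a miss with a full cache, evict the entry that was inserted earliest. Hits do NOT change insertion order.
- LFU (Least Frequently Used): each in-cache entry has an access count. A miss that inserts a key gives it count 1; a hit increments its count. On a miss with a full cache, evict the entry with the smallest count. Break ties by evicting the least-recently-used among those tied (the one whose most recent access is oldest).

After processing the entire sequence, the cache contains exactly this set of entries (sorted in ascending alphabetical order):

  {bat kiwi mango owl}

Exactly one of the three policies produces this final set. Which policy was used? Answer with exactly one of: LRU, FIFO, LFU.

Answer: LRU

Derivation:
Simulating under each policy and comparing final sets:
  LRU: final set = {bat kiwi mango owl} -> MATCHES target
  FIFO: final set = {elk kiwi mango owl} -> differs
  LFU: final set = {bat elk kiwi mango} -> differs
Only LRU produces the target set.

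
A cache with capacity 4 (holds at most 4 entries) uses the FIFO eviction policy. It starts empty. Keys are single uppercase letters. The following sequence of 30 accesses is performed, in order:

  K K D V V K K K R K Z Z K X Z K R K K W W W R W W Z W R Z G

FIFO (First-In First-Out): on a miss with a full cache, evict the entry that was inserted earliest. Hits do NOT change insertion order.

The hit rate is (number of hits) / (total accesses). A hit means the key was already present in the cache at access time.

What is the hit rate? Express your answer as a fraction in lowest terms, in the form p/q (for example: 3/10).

Answer: 19/30

Derivation:
FIFO simulation (capacity=4):
  1. access K: MISS. Cache (old->new): [K]
  2. access K: HIT. Cache (old->new): [K]
  3. access D: MISS. Cache (old->new): [K D]
  4. access V: MISS. Cache (old->new): [K D V]
  5. access V: HIT. Cache (old->new): [K D V]
  6. access K: HIT. Cache (old->new): [K D V]
  7. access K: HIT. Cache (old->new): [K D V]
  8. access K: HIT. Cache (old->new): [K D V]
  9. access R: MISS. Cache (old->new): [K D V R]
  10. access K: HIT. Cache (old->new): [K D V R]
  11. access Z: MISS, evict K. Cache (old->new): [D V R Z]
  12. access Z: HIT. Cache (old->new): [D V R Z]
  13. access K: MISS, evict D. Cache (old->new): [V R Z K]
  14. access X: MISS, evict V. Cache (old->new): [R Z K X]
  15. access Z: HIT. Cache (old->new): [R Z K X]
  16. access K: HIT. Cache (old->new): [R Z K X]
  17. access R: HIT. Cache (old->new): [R Z K X]
  18. access K: HIT. Cache (old->new): [R Z K X]
  19. access K: HIT. Cache (old->new): [R Z K X]
  20. access W: MISS, evict R. Cache (old->new): [Z K X W]
  21. access W: HIT. Cache (old->new): [Z K X W]
  22. access W: HIT. Cache (old->new): [Z K X W]
  23. access R: MISS, evict Z. Cache (old->new): [K X W R]
  24. access W: HIT. Cache (old->new): [K X W R]
  25. access W: HIT. Cache (old->new): [K X W R]
  26. access Z: MISS, evict K. Cache (old->new): [X W R Z]
  27. access W: HIT. Cache (old->new): [X W R Z]
  28. access R: HIT. Cache (old->new): [X W R Z]
  29. access Z: HIT. Cache (old->new): [X W R Z]
  30. access G: MISS, evict X. Cache (old->new): [W R Z G]
Total: 19 hits, 11 misses, 7 evictions

Hit rate = 19/30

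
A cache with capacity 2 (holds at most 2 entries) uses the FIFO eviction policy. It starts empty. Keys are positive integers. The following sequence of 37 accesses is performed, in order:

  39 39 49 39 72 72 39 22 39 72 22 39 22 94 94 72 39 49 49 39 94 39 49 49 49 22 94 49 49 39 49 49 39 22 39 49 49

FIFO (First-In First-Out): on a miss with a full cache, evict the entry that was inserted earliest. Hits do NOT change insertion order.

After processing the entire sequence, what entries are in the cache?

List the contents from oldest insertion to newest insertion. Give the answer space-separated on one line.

Answer: 22 49

Derivation:
FIFO simulation (capacity=2):
  1. access 39: MISS. Cache (old->new): [39]
  2. access 39: HIT. Cache (old->new): [39]
  3. access 49: MISS. Cache (old->new): [39 49]
  4. access 39: HIT. Cache (old->new): [39 49]
  5. access 72: MISS, evict 39. Cache (old->new): [49 72]
  6. access 72: HIT. Cache (old->new): [49 72]
  7. access 39: MISS, evict 49. Cache (old->new): [72 39]
  8. access 22: MISS, evict 72. Cache (old->new): [39 22]
  9. access 39: HIT. Cache (old->new): [39 22]
  10. access 72: MISS, evict 39. Cache (old->new): [22 72]
  11. access 22: HIT. Cache (old->new): [22 72]
  12. access 39: MISS, evict 22. Cache (old->new): [72 39]
  13. access 22: MISS, evict 72. Cache (old->new): [39 22]
  14. access 94: MISS, evict 39. Cache (old->new): [22 94]
  15. access 94: HIT. Cache (old->new): [22 94]
  16. access 72: MISS, evict 22. Cache (old->new): [94 72]
  17. access 39: MISS, evict 94. Cache (old->new): [72 39]
  18. access 49: MISS, evict 72. Cache (old->new): [39 49]
  19. access 49: HIT. Cache (old->new): [39 49]
  20. access 39: HIT. Cache (old->new): [39 49]
  21. access 94: MISS, evict 39. Cache (old->new): [49 94]
  22. access 39: MISS, evict 49. Cache (old->new): [94 39]
  23. access 49: MISS, evict 94. Cache (old->new): [39 49]
  24. access 49: HIT. Cache (old->new): [39 49]
  25. access 49: HIT. Cache (old->new): [39 49]
  26. access 22: MISS, evict 39. Cache (old->new): [49 22]
  27. access 94: MISS, evict 49. Cache (old->new): [22 94]
  28. access 49: MISS, evict 22. Cache (old->new): [94 49]
  29. access 49: HIT. Cache (old->new): [94 49]
  30. access 39: MISS, evict 94. Cache (old->new): [49 39]
  31. access 49: HIT. Cache (old->new): [49 39]
  32. access 49: HIT. Cache (old->new): [49 39]
  33. access 39: HIT. Cache (old->new): [49 39]
  34. access 22: MISS, evict 49. Cache (old->new): [39 22]
  35. access 39: HIT. Cache (old->new): [39 22]
  36. access 49: MISS, evict 39. Cache (old->new): [22 49]
  37. access 49: HIT. Cache (old->new): [22 49]
Total: 16 hits, 21 misses, 19 evictions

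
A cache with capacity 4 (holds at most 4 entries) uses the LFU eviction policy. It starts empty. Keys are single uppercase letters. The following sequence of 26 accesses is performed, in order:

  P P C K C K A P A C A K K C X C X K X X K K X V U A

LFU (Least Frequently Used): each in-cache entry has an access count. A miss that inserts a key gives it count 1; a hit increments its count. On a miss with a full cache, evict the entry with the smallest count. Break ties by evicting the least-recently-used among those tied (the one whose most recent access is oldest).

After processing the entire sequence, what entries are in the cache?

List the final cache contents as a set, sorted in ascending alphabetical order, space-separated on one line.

Answer: A C K X

Derivation:
LFU simulation (capacity=4):
  1. access P: MISS. Cache: [P(c=1)]
  2. access P: HIT, count now 2. Cache: [P(c=2)]
  3. access C: MISS. Cache: [C(c=1) P(c=2)]
  4. access K: MISS. Cache: [C(c=1) K(c=1) P(c=2)]
  5. access C: HIT, count now 2. Cache: [K(c=1) P(c=2) C(c=2)]
  6. access K: HIT, count now 2. Cache: [P(c=2) C(c=2) K(c=2)]
  7. access A: MISS. Cache: [A(c=1) P(c=2) C(c=2) K(c=2)]
  8. access P: HIT, count now 3. Cache: [A(c=1) C(c=2) K(c=2) P(c=3)]
  9. access A: HIT, count now 2. Cache: [C(c=2) K(c=2) A(c=2) P(c=3)]
  10. access C: HIT, count now 3. Cache: [K(c=2) A(c=2) P(c=3) C(c=3)]
  11. access A: HIT, count now 3. Cache: [K(c=2) P(c=3) C(c=3) A(c=3)]
  12. access K: HIT, count now 3. Cache: [P(c=3) C(c=3) A(c=3) K(c=3)]
  13. access K: HIT, count now 4. Cache: [P(c=3) C(c=3) A(c=3) K(c=4)]
  14. access C: HIT, count now 4. Cache: [P(c=3) A(c=3) K(c=4) C(c=4)]
  15. access X: MISS, evict P(c=3). Cache: [X(c=1) A(c=3) K(c=4) C(c=4)]
  16. access C: HIT, count now 5. Cache: [X(c=1) A(c=3) K(c=4) C(c=5)]
  17. access X: HIT, count now 2. Cache: [X(c=2) A(c=3) K(c=4) C(c=5)]
  18. access K: HIT, count now 5. Cache: [X(c=2) A(c=3) C(c=5) K(c=5)]
  19. access X: HIT, count now 3. Cache: [A(c=3) X(c=3) C(c=5) K(c=5)]
  20. access X: HIT, count now 4. Cache: [A(c=3) X(c=4) C(c=5) K(c=5)]
  21. access K: HIT, count now 6. Cache: [A(c=3) X(c=4) C(c=5) K(c=6)]
  22. access K: HIT, count now 7. Cache: [A(c=3) X(c=4) C(c=5) K(c=7)]
  23. access X: HIT, count now 5. Cache: [A(c=3) C(c=5) X(c=5) K(c=7)]
  24. access V: MISS, evict A(c=3). Cache: [V(c=1) C(c=5) X(c=5) K(c=7)]
  25. access U: MISS, evict V(c=1). Cache: [U(c=1) C(c=5) X(c=5) K(c=7)]
  26. access A: MISS, evict U(c=1). Cache: [A(c=1) C(c=5) X(c=5) K(c=7)]
Total: 18 hits, 8 misses, 4 evictions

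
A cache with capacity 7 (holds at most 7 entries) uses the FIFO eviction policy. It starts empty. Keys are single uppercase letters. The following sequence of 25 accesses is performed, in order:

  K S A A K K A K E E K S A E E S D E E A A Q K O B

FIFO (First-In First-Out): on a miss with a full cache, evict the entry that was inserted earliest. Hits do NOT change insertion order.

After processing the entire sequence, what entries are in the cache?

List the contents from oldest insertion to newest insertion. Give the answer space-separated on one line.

FIFO simulation (capacity=7):
  1. access K: MISS. Cache (old->new): [K]
  2. access S: MISS. Cache (old->new): [K S]
  3. access A: MISS. Cache (old->new): [K S A]
  4. access A: HIT. Cache (old->new): [K S A]
  5. access K: HIT. Cache (old->new): [K S A]
  6. access K: HIT. Cache (old->new): [K S A]
  7. access A: HIT. Cache (old->new): [K S A]
  8. access K: HIT. Cache (old->new): [K S A]
  9. access E: MISS. Cache (old->new): [K S A E]
  10. access E: HIT. Cache (old->new): [K S A E]
  11. access K: HIT. Cache (old->new): [K S A E]
  12. access S: HIT. Cache (old->new): [K S A E]
  13. access A: HIT. Cache (old->new): [K S A E]
  14. access E: HIT. Cache (old->new): [K S A E]
  15. access E: HIT. Cache (old->new): [K S A E]
  16. access S: HIT. Cache (old->new): [K S A E]
  17. access D: MISS. Cache (old->new): [K S A E D]
  18. access E: HIT. Cache (old->new): [K S A E D]
  19. access E: HIT. Cache (old->new): [K S A E D]
  20. access A: HIT. Cache (old->new): [K S A E D]
  21. access A: HIT. Cache (old->new): [K S A E D]
  22. access Q: MISS. Cache (old->new): [K S A E D Q]
  23. access K: HIT. Cache (old->new): [K S A E D Q]
  24. access O: MISS. Cache (old->new): [K S A E D Q O]
  25. access B: MISS, evict K. Cache (old->new): [S A E D Q O B]
Total: 17 hits, 8 misses, 1 evictions

Answer: S A E D Q O B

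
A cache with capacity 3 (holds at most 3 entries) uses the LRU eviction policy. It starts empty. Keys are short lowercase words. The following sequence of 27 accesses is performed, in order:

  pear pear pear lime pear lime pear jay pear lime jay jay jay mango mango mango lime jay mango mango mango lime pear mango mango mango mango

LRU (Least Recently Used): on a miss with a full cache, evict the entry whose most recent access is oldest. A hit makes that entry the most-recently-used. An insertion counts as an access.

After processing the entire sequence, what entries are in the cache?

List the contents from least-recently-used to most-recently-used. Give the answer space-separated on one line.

LRU simulation (capacity=3):
  1. access pear: MISS. Cache (LRU->MRU): [pear]
  2. access pear: HIT. Cache (LRU->MRU): [pear]
  3. access pear: HIT. Cache (LRU->MRU): [pear]
  4. access lime: MISS. Cache (LRU->MRU): [pear lime]
  5. access pear: HIT. Cache (LRU->MRU): [lime pear]
  6. access lime: HIT. Cache (LRU->MRU): [pear lime]
  7. access pear: HIT. Cache (LRU->MRU): [lime pear]
  8. access jay: MISS. Cache (LRU->MRU): [lime pear jay]
  9. access pear: HIT. Cache (LRU->MRU): [lime jay pear]
  10. access lime: HIT. Cache (LRU->MRU): [jay pear lime]
  11. access jay: HIT. Cache (LRU->MRU): [pear lime jay]
  12. access jay: HIT. Cache (LRU->MRU): [pear lime jay]
  13. access jay: HIT. Cache (LRU->MRU): [pear lime jay]
  14. access mango: MISS, evict pear. Cache (LRU->MRU): [lime jay mango]
  15. access mango: HIT. Cache (LRU->MRU): [lime jay mango]
  16. access mango: HIT. Cache (LRU->MRU): [lime jay mango]
  17. access lime: HIT. Cache (LRU->MRU): [jay mango lime]
  18. access jay: HIT. Cache (LRU->MRU): [mango lime jay]
  19. access mango: HIT. Cache (LRU->MRU): [lime jay mango]
  20. access mango: HIT. Cache (LRU->MRU): [lime jay mango]
  21. access mango: HIT. Cache (LRU->MRU): [lime jay mango]
  22. access lime: HIT. Cache (LRU->MRU): [jay mango lime]
  23. access pear: MISS, evict jay. Cache (LRU->MRU): [mango lime pear]
  24. access mango: HIT. Cache (LRU->MRU): [lime pear mango]
  25. access mango: HIT. Cache (LRU->MRU): [lime pear mango]
  26. access mango: HIT. Cache (LRU->MRU): [lime pear mango]
  27. access mango: HIT. Cache (LRU->MRU): [lime pear mango]
Total: 22 hits, 5 misses, 2 evictions

Answer: lime pear mango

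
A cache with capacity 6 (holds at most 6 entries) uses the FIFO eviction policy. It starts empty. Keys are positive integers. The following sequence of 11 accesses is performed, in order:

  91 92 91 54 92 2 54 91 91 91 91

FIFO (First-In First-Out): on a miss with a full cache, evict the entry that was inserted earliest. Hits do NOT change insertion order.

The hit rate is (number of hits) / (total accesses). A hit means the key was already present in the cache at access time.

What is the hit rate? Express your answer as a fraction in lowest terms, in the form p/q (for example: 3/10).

Answer: 7/11

Derivation:
FIFO simulation (capacity=6):
  1. access 91: MISS. Cache (old->new): [91]
  2. access 92: MISS. Cache (old->new): [91 92]
  3. access 91: HIT. Cache (old->new): [91 92]
  4. access 54: MISS. Cache (old->new): [91 92 54]
  5. access 92: HIT. Cache (old->new): [91 92 54]
  6. access 2: MISS. Cache (old->new): [91 92 54 2]
  7. access 54: HIT. Cache (old->new): [91 92 54 2]
  8. access 91: HIT. Cache (old->new): [91 92 54 2]
  9. access 91: HIT. Cache (old->new): [91 92 54 2]
  10. access 91: HIT. Cache (old->new): [91 92 54 2]
  11. access 91: HIT. Cache (old->new): [91 92 54 2]
Total: 7 hits, 4 misses, 0 evictions

Hit rate = 7/11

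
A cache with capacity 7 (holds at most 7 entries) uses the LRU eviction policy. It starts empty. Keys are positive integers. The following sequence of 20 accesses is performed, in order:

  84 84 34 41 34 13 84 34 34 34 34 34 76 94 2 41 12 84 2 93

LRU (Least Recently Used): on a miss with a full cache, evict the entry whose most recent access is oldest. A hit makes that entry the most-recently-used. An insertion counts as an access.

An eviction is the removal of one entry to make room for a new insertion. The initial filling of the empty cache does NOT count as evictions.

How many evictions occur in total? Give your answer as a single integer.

Answer: 2

Derivation:
LRU simulation (capacity=7):
  1. access 84: MISS. Cache (LRU->MRU): [84]
  2. access 84: HIT. Cache (LRU->MRU): [84]
  3. access 34: MISS. Cache (LRU->MRU): [84 34]
  4. access 41: MISS. Cache (LRU->MRU): [84 34 41]
  5. access 34: HIT. Cache (LRU->MRU): [84 41 34]
  6. access 13: MISS. Cache (LRU->MRU): [84 41 34 13]
  7. access 84: HIT. Cache (LRU->MRU): [41 34 13 84]
  8. access 34: HIT. Cache (LRU->MRU): [41 13 84 34]
  9. access 34: HIT. Cache (LRU->MRU): [41 13 84 34]
  10. access 34: HIT. Cache (LRU->MRU): [41 13 84 34]
  11. access 34: HIT. Cache (LRU->MRU): [41 13 84 34]
  12. access 34: HIT. Cache (LRU->MRU): [41 13 84 34]
  13. access 76: MISS. Cache (LRU->MRU): [41 13 84 34 76]
  14. access 94: MISS. Cache (LRU->MRU): [41 13 84 34 76 94]
  15. access 2: MISS. Cache (LRU->MRU): [41 13 84 34 76 94 2]
  16. access 41: HIT. Cache (LRU->MRU): [13 84 34 76 94 2 41]
  17. access 12: MISS, evict 13. Cache (LRU->MRU): [84 34 76 94 2 41 12]
  18. access 84: HIT. Cache (LRU->MRU): [34 76 94 2 41 12 84]
  19. access 2: HIT. Cache (LRU->MRU): [34 76 94 41 12 84 2]
  20. access 93: MISS, evict 34. Cache (LRU->MRU): [76 94 41 12 84 2 93]
Total: 11 hits, 9 misses, 2 evictions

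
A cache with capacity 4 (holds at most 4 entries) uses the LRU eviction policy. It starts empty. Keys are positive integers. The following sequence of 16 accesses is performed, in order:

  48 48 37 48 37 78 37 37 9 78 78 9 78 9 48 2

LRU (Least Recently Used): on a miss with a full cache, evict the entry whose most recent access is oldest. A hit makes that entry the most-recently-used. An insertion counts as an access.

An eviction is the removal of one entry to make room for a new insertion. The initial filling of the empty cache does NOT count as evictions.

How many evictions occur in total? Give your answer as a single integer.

Answer: 1

Derivation:
LRU simulation (capacity=4):
  1. access 48: MISS. Cache (LRU->MRU): [48]
  2. access 48: HIT. Cache (LRU->MRU): [48]
  3. access 37: MISS. Cache (LRU->MRU): [48 37]
  4. access 48: HIT. Cache (LRU->MRU): [37 48]
  5. access 37: HIT. Cache (LRU->MRU): [48 37]
  6. access 78: MISS. Cache (LRU->MRU): [48 37 78]
  7. access 37: HIT. Cache (LRU->MRU): [48 78 37]
  8. access 37: HIT. Cache (LRU->MRU): [48 78 37]
  9. access 9: MISS. Cache (LRU->MRU): [48 78 37 9]
  10. access 78: HIT. Cache (LRU->MRU): [48 37 9 78]
  11. access 78: HIT. Cache (LRU->MRU): [48 37 9 78]
  12. access 9: HIT. Cache (LRU->MRU): [48 37 78 9]
  13. access 78: HIT. Cache (LRU->MRU): [48 37 9 78]
  14. access 9: HIT. Cache (LRU->MRU): [48 37 78 9]
  15. access 48: HIT. Cache (LRU->MRU): [37 78 9 48]
  16. access 2: MISS, evict 37. Cache (LRU->MRU): [78 9 48 2]
Total: 11 hits, 5 misses, 1 evictions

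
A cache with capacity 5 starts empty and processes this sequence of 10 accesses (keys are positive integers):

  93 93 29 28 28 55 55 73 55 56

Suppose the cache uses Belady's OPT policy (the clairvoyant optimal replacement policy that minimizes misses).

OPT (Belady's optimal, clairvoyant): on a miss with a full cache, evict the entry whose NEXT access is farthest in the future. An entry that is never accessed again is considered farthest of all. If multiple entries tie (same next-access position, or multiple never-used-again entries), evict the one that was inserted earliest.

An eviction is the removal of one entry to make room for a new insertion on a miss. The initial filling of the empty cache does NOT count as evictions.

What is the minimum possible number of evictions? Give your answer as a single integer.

Answer: 1

Derivation:
OPT (Belady) simulation (capacity=5):
  1. access 93: MISS. Cache: [93]
  2. access 93: HIT. Next use of 93: never. Cache: [93]
  3. access 29: MISS. Cache: [93 29]
  4. access 28: MISS. Cache: [93 29 28]
  5. access 28: HIT. Next use of 28: never. Cache: [93 29 28]
  6. access 55: MISS. Cache: [93 29 28 55]
  7. access 55: HIT. Next use of 55: step 9. Cache: [93 29 28 55]
  8. access 73: MISS. Cache: [93 29 28 55 73]
  9. access 55: HIT. Next use of 55: never. Cache: [93 29 28 55 73]
  10. access 56: MISS, evict 93 (next use: never). Cache: [29 28 55 73 56]
Total: 4 hits, 6 misses, 1 evictions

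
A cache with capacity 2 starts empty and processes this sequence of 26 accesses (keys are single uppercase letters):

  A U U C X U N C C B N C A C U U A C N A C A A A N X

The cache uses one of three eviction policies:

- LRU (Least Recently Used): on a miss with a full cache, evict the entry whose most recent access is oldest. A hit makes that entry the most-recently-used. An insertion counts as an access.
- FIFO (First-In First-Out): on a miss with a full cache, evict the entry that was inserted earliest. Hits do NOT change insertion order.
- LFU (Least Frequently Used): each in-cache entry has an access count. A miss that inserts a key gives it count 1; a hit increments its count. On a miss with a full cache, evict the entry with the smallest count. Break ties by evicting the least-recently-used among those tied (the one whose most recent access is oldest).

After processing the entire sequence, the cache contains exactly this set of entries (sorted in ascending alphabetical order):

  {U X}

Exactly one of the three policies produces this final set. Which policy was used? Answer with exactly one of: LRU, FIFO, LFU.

Simulating under each policy and comparing final sets:
  LRU: final set = {N X} -> differs
  FIFO: final set = {N X} -> differs
  LFU: final set = {U X} -> MATCHES target
Only LFU produces the target set.

Answer: LFU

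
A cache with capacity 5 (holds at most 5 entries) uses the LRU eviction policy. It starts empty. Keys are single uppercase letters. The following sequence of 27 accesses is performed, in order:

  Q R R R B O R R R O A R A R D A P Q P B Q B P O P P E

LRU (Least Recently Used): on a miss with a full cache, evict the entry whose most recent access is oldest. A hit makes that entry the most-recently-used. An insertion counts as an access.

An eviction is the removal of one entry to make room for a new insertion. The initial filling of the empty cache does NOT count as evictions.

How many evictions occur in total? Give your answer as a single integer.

Answer: 6

Derivation:
LRU simulation (capacity=5):
  1. access Q: MISS. Cache (LRU->MRU): [Q]
  2. access R: MISS. Cache (LRU->MRU): [Q R]
  3. access R: HIT. Cache (LRU->MRU): [Q R]
  4. access R: HIT. Cache (LRU->MRU): [Q R]
  5. access B: MISS. Cache (LRU->MRU): [Q R B]
  6. access O: MISS. Cache (LRU->MRU): [Q R B O]
  7. access R: HIT. Cache (LRU->MRU): [Q B O R]
  8. access R: HIT. Cache (LRU->MRU): [Q B O R]
  9. access R: HIT. Cache (LRU->MRU): [Q B O R]
  10. access O: HIT. Cache (LRU->MRU): [Q B R O]
  11. access A: MISS. Cache (LRU->MRU): [Q B R O A]
  12. access R: HIT. Cache (LRU->MRU): [Q B O A R]
  13. access A: HIT. Cache (LRU->MRU): [Q B O R A]
  14. access R: HIT. Cache (LRU->MRU): [Q B O A R]
  15. access D: MISS, evict Q. Cache (LRU->MRU): [B O A R D]
  16. access A: HIT. Cache (LRU->MRU): [B O R D A]
  17. access P: MISS, evict B. Cache (LRU->MRU): [O R D A P]
  18. access Q: MISS, evict O. Cache (LRU->MRU): [R D A P Q]
  19. access P: HIT. Cache (LRU->MRU): [R D A Q P]
  20. access B: MISS, evict R. Cache (LRU->MRU): [D A Q P B]
  21. access Q: HIT. Cache (LRU->MRU): [D A P B Q]
  22. access B: HIT. Cache (LRU->MRU): [D A P Q B]
  23. access P: HIT. Cache (LRU->MRU): [D A Q B P]
  24. access O: MISS, evict D. Cache (LRU->MRU): [A Q B P O]
  25. access P: HIT. Cache (LRU->MRU): [A Q B O P]
  26. access P: HIT. Cache (LRU->MRU): [A Q B O P]
  27. access E: MISS, evict A. Cache (LRU->MRU): [Q B O P E]
Total: 16 hits, 11 misses, 6 evictions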